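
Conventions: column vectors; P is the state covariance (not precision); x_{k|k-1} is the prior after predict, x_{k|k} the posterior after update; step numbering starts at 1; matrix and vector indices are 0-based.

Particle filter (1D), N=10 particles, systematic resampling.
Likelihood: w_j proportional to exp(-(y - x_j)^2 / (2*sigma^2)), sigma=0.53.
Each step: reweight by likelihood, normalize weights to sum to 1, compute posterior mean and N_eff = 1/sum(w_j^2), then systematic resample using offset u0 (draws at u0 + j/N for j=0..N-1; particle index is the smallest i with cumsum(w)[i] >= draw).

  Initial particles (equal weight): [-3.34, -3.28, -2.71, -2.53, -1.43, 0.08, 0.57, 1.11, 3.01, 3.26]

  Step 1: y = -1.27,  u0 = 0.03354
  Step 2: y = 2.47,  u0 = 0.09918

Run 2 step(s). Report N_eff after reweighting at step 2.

N_eff = 9.0000

step 1: w=[0.0005, 0.0007, 0.0230, 0.0547, 0.8828, 0.0360, 0.0022, 0.0000, 0.0000, 0.0000]  mean=-1.4629  Neff=1.2754  idx=[3, 4, 4, 4, 4, 4, 4, 4, 4, 4]
step 2: w=[0.0000, 0.1111, 0.1111, 0.1111, 0.1111, 0.1111, 0.1111, 0.1111, 0.1111, 0.1111]  mean=-1.4300  Neff=9.0000  idx=[1, 2, 3, 4, 5, 6, 7, 8, 9, 9]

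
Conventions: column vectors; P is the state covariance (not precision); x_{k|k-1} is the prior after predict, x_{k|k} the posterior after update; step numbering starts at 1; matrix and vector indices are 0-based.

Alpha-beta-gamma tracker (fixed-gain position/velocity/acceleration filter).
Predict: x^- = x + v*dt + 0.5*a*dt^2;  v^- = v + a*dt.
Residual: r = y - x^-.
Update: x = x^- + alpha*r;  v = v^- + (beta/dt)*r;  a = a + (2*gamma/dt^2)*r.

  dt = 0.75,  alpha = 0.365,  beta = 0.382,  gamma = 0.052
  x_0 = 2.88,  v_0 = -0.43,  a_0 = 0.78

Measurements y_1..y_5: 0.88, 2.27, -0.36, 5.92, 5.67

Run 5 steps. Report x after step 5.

x_post = 4.7871

step 1: x_pred=2.7769  r=-1.8969  x^+=2.0845  v^+=-0.8111  a^+=0.4293
step 2: x_pred=1.5969  r=0.6731  x^+=1.8426  v^+=-0.1463  a^+=0.5537
step 3: x_pred=1.8886  r=-2.2486  x^+=1.0678  v^+=-0.8763  a^+=0.1380
step 4: x_pred=0.4494  r=5.4706  x^+=2.4462  v^+=2.0135  a^+=1.1495
step 5: x_pred=4.2796  r=1.3904  x^+=4.7871  v^+=3.5838  a^+=1.4065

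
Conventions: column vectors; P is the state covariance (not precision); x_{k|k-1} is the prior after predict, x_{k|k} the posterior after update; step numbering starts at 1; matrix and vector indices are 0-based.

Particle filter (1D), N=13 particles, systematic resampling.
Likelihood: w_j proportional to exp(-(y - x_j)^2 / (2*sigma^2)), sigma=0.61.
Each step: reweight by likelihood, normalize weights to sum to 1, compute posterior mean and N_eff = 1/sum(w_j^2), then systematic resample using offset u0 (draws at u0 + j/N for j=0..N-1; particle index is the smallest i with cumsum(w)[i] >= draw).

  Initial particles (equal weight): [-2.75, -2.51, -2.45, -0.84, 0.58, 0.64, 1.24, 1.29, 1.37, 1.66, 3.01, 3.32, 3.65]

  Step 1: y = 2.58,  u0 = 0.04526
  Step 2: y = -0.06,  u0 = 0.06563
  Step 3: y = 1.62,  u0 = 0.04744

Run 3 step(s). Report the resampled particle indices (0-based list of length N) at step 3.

resampled_idx = [0, 1, 2, 3, 5, 6, 7, 8, 8, 9, 10, 11, 12]

step 1: w=[0.0000, 0.0000, 0.0000, 0.0000, 0.0022, 0.0030, 0.0418, 0.0499, 0.0653, 0.1497, 0.3642, 0.2237, 0.1003]  mean=2.6622  Neff=4.4712  idx=[6, 8, 9, 9, 10, 10, 10, 10, 10, 11, 11, 11, 12]
step 2: w=[0.5039, 0.3128, 0.0916, 0.0916, 0.0000, 0.0000, 0.0000, 0.0000, 0.0000, 0.0000, 0.0000, 0.0000, 0.0000]  mean=1.3578  Neff=2.7137  idx=[0, 0, 0, 0, 0, 0, 1, 1, 1, 1, 2, 3, 3]
step 3: w=[0.0709, 0.0709, 0.0709, 0.0709, 0.0709, 0.0709, 0.0792, 0.0792, 0.0792, 0.0792, 0.0859, 0.0859, 0.0859]  mean=1.3894  Neff=12.9195  idx=[0, 1, 2, 3, 5, 6, 7, 8, 8, 9, 10, 11, 12]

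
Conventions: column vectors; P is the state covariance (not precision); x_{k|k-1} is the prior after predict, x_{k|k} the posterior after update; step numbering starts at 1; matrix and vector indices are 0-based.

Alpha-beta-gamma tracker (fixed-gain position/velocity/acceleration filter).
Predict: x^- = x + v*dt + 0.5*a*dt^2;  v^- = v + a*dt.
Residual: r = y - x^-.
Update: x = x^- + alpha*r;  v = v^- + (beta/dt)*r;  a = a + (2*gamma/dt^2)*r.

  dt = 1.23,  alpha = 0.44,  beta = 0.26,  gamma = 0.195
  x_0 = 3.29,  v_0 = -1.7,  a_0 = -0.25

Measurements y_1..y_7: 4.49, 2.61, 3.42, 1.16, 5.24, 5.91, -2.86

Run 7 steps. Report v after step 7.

step 1: x_pred=1.0099  r=3.4801  x^+=2.5411  v^+=-1.2719  a^+=0.6471
step 2: x_pred=1.4663  r=1.1437  x^+=1.9695  v^+=-0.2341  a^+=0.9420
step 3: x_pred=2.3940  r=1.0260  x^+=2.8455  v^+=1.1413  a^+=1.2064
step 4: x_pred=5.1619  r=-4.0019  x^+=3.4011  v^+=1.7793  a^+=0.1748
step 5: x_pred=5.7218  r=-0.4818  x^+=5.5098  v^+=1.8925  a^+=0.0506
step 6: x_pred=7.8758  r=-1.9658  x^+=7.0109  v^+=1.5392  a^+=-0.4562
step 7: x_pred=8.5590  r=-11.4190  x^+=3.5346  v^+=-1.4357  a^+=-3.3998

v_post = -1.4357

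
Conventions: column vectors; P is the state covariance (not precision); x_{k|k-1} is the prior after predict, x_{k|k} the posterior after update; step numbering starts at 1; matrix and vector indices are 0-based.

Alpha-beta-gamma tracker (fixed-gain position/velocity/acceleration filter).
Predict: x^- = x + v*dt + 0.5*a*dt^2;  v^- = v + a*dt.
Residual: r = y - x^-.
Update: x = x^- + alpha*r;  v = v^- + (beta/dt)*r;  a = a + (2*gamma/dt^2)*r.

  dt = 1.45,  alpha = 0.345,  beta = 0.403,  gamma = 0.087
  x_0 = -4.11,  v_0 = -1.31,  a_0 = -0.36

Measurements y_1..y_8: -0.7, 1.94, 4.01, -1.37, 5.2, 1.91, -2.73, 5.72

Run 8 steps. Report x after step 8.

x_post = -1.1096

step 1: x_pred=-6.3880  r=5.6879  x^+=-4.4256  v^+=-0.2511  a^+=0.1107
step 2: x_pred=-4.6734  r=6.6134  x^+=-2.3918  v^+=1.7475  a^+=0.6580
step 3: x_pred=0.8338  r=3.1762  x^+=1.9296  v^+=3.5844  a^+=0.9209
step 4: x_pred=8.0951  r=-9.4651  x^+=4.8296  v^+=2.2890  a^+=0.1376
step 5: x_pred=8.2934  r=-3.0934  x^+=7.2261  v^+=1.6288  a^+=-0.1184
step 6: x_pred=9.4634  r=-7.5534  x^+=6.8575  v^+=-0.6422  a^+=-0.7435
step 7: x_pred=5.1446  r=-7.8746  x^+=2.4279  v^+=-3.9090  a^+=-1.3952
step 8: x_pred=-4.7069  r=10.4269  x^+=-1.1096  v^+=-3.0341  a^+=-0.5323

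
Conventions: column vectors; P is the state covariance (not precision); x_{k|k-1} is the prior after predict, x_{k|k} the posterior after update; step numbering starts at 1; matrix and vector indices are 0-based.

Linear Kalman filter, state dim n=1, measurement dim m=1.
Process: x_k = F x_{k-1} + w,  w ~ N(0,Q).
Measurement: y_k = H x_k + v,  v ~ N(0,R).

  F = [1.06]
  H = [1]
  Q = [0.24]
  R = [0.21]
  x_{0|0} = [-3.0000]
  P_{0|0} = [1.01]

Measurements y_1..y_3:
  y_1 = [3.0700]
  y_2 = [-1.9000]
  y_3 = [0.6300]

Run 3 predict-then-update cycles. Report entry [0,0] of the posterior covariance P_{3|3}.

P_post[0,0] = 0.1377

step 1: x^-=[-3.1800]  P^-=[1.3748]  S=[1.5848]  K=[0.8675]  nu=[6.2500]  x^+=[2.2418]  P^+=[0.1822]
step 2: x^-=[2.3763]  P^-=[0.4447]  S=[0.6547]  K=[0.6792]  nu=[-4.2763]  x^+=[-0.5283]  P^+=[0.1426]
step 3: x^-=[-0.5600]  P^-=[0.4003]  S=[0.6103]  K=[0.6559]  nu=[1.1900]  x^+=[0.2205]  P^+=[0.1377]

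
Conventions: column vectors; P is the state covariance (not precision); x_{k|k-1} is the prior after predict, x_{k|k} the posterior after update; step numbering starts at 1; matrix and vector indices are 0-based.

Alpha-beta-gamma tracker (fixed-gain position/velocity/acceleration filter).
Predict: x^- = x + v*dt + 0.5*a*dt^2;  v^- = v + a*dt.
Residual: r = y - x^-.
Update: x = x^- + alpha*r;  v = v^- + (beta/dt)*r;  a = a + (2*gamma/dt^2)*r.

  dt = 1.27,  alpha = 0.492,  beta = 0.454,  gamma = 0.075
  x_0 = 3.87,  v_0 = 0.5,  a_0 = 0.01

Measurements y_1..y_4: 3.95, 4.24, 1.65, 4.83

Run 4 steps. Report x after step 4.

x_post = 3.1747

step 1: x_pred=4.5131  r=-0.5631  x^+=4.2360  v^+=0.3114  a^+=-0.0424
step 2: x_pred=4.5974  r=-0.3574  x^+=4.4215  v^+=0.1299  a^+=-0.0756
step 3: x_pred=4.5255  r=-2.8755  x^+=3.1108  v^+=-0.9941  a^+=-0.3430
step 4: x_pred=1.5716  r=3.2584  x^+=3.1747  v^+=-0.2649  a^+=-0.0400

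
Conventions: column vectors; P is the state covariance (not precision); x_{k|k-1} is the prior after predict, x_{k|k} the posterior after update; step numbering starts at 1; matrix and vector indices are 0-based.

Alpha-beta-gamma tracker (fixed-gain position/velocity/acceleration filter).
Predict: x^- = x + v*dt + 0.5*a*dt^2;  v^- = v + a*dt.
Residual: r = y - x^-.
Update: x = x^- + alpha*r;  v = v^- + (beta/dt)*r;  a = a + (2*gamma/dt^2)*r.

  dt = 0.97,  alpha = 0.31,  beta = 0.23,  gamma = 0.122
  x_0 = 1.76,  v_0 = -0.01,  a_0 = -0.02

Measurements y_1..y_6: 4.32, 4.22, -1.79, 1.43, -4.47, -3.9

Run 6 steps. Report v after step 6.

step 1: x_pred=1.7409  r=2.5791  x^+=2.5404  v^+=0.5821  a^+=0.6488
step 2: x_pred=3.4103  r=0.8097  x^+=3.6613  v^+=1.4035  a^+=0.8588
step 3: x_pred=5.4267  r=-7.2167  x^+=3.1895  v^+=0.5253  a^+=-1.0127
step 4: x_pred=3.2227  r=-1.7927  x^+=2.6670  v^+=-0.8820  a^+=-1.4776
step 5: x_pred=1.1163  r=-5.5863  x^+=-0.6155  v^+=-3.6399  a^+=-2.9262
step 6: x_pred=-5.5228  r=1.6228  x^+=-5.0197  v^+=-6.0935  a^+=-2.5054

v_post = -6.0935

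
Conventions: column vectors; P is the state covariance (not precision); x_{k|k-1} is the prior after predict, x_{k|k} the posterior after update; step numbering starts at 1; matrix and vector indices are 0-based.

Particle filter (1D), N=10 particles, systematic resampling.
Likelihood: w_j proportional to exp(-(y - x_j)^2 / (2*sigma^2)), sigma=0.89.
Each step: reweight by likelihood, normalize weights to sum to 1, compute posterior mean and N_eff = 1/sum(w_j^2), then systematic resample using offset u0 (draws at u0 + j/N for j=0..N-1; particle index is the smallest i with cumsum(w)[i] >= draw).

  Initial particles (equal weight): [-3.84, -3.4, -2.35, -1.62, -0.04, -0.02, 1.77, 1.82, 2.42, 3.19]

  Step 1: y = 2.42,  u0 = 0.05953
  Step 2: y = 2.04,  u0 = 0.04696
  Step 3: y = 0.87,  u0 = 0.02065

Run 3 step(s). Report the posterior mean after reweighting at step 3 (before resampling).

step 1: w=[0.0000, 0.0000, 0.0000, 0.0000, 0.0067, 0.0071, 0.2324, 0.2417, 0.3034, 0.2087]  mean=2.2509  Neff=4.0296  idx=[6, 6, 7, 7, 7, 8, 8, 8, 9, 9]
step 2: w=[0.1133, 0.1133, 0.1151, 0.1151, 0.1151, 0.1083, 0.1083, 0.1083, 0.0515, 0.0515]  mean=2.1448  Neff=9.4381  idx=[0, 1, 2, 3, 3, 4, 5, 6, 7, 8]
step 3: w=[0.1444, 0.1444, 0.1362, 0.1362, 0.1362, 0.1362, 0.0528, 0.0528, 0.0528, 0.0081]  mean=1.9117  Neff=8.0450  idx=[0, 0, 1, 2, 2, 3, 4, 5, 5, 7]

post_mean = 1.9117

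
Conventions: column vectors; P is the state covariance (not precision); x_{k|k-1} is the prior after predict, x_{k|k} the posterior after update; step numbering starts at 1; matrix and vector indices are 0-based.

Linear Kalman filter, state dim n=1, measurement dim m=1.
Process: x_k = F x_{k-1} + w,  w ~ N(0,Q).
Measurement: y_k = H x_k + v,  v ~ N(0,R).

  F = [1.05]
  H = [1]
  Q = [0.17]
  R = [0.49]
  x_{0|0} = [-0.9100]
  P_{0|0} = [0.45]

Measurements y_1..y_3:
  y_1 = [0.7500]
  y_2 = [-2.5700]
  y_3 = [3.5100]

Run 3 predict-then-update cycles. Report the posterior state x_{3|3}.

step 1: x^-=[-0.9555]  P^-=[0.6661]  S=[1.1561]  K=[0.5762]  nu=[1.7055]  x^+=[0.0272]  P^+=[0.2823]
step 2: x^-=[0.0285]  P^-=[0.4813]  S=[0.9713]  K=[0.4955]  nu=[-2.5985]  x^+=[-1.2591]  P^+=[0.2428]
step 3: x^-=[-1.3220]  P^-=[0.4377]  S=[0.9277]  K=[0.4718]  nu=[4.8320]  x^+=[0.9577]  P^+=[0.2312]

x_post = [0.9577]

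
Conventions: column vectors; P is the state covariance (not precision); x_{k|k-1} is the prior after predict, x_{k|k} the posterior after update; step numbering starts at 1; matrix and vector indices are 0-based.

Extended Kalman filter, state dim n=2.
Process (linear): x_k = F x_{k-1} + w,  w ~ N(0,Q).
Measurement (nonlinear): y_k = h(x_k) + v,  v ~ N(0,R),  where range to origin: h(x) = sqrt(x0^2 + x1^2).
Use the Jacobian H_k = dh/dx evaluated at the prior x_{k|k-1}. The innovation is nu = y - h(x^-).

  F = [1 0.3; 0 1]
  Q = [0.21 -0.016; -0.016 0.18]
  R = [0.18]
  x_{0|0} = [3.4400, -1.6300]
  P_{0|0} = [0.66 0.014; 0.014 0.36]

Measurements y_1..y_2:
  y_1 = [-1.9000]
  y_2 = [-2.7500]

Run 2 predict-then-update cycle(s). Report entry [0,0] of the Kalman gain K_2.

K[0,0] = -0.6892

step 1: x^-=[2.9510, -1.6300]  P^-=[0.9108 0.1060; 0.1060 0.5400]  H_jac=[0.8753 -0.4835]  S=[0.9144]  K=[0.8159; -0.1841]  nu=[-5.2712]  x^+=[-1.3496, -0.6598]  P^+=[0.3022 0.2433; 0.2433 0.5090]
step 2: x^-=[-1.5475, -0.6598]  P^-=[0.7040 0.3800; 0.3800 0.6890]  H_jac=[-0.9199 -0.3922]  S=[1.1559]  K=[-0.6892; -0.5362]  nu=[-4.4323]  x^+=[1.5072, 1.7169]  P^+=[0.1550 -0.0471; -0.0471 0.3567]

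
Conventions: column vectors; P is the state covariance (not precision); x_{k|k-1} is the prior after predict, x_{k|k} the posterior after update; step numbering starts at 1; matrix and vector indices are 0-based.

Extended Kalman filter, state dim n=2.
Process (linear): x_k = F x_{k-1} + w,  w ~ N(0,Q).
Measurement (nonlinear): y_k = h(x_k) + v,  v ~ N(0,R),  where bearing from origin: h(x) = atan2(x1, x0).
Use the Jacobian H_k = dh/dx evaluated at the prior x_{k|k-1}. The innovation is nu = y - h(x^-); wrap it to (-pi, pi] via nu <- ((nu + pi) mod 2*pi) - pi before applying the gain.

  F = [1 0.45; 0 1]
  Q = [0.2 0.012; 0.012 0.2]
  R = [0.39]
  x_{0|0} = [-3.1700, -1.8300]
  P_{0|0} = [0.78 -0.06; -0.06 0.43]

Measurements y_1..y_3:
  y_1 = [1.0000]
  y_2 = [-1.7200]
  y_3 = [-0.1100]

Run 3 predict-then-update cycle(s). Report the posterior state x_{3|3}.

step 1: x^-=[-3.9935, -1.8300]  P^-=[1.0131 0.1455; 0.1455 0.6300]  H_jac=[0.0948 -0.2069]  S=[0.4204]  K=[0.1569; -0.2773]  nu=[-2.5713]  x^+=[-4.3970, -1.1169]  P^+=[1.0027 0.1638; 0.1638 0.5977]
step 2: x^-=[-4.8996, -1.1169]  P^-=[1.4712 0.4447; 0.4447 0.7977]  H_jac=[0.0442 -0.1940]  S=[0.4153]  K=[-0.0511; -0.3253]  nu=[1.1975]  x^+=[-4.9608, -1.5065]  P^+=[1.4701 0.4378; 0.4378 0.7537]
step 3: x^-=[-5.6387, -1.5065]  P^-=[2.2168 0.7890; 0.7890 0.9537]  H_jac=[0.0442 -0.1655]  S=[0.4089]  K=[-0.0797; -0.3007]  nu=[2.7705]  x^+=[-5.8594, -2.3397]  P^+=[2.2142 0.7792; 0.7792 0.9167]

x_post = [-5.8594, -2.3397]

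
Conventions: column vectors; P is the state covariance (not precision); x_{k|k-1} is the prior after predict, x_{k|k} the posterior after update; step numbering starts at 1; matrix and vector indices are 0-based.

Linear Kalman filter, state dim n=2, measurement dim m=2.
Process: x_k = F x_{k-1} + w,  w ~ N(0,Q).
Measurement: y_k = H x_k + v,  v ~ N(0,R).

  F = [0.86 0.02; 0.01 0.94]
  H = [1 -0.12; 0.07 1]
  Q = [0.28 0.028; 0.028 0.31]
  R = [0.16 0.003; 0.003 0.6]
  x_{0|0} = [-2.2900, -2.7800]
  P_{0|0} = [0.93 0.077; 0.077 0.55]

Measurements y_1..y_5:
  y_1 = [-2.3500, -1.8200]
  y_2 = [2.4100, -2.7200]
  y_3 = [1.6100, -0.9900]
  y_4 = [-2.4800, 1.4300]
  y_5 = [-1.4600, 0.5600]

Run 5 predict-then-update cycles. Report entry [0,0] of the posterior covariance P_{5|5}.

P_post[0,0] = 0.1139

step 1: x^-=[-2.0250, -2.6361]  P^-=[0.9707 0.1086; 0.1086 0.7975]  S=[1.1161 0.0829; 0.0829 1.4175]  K=[0.8525 0.0747; -0.0308 0.5698]  nu=[-0.6413, 0.9578]  x^+=[-2.5002, -2.0706]  P^+=[0.1411 0.0375; 0.0375 0.3392]
step 2: x^-=[-2.1916, -1.9713]  P^-=[0.3858 0.0659; 0.0659 0.6104]  S=[0.5388 0.0221; 0.0221 1.2215]  K=[0.6988 0.0634; -0.0343 0.5041]  nu=[4.3650, -0.5952]  x^+=[0.8209, -2.4212]  P^+=[0.1158 0.0320; 0.0320 0.3001]
step 3: x^-=[0.6576, -2.2677]  P^-=[0.3669 0.0605; 0.0605 0.5758]  S=[0.5207 0.0196; 0.0196 1.1861]  K=[0.6884 0.0613; -0.0349 0.4896]  nu=[0.6803, 1.2317]  x^+=[1.2014, -1.6884]  P^+=[0.1140 0.0309; 0.0309 0.2915]
step 4: x^-=[0.9994, -1.5751]  P^-=[0.3655 0.0594; 0.0594 0.5682]  S=[0.5194 0.0193; 0.0193 1.1783]  K=[0.6877 0.0609; -0.0350 0.4863]  nu=[-3.6685, 2.9351]  x^+=[-1.3447, -0.0195]  P^+=[0.1139 0.0306; 0.0306 0.2895]
step 5: x^-=[-1.1568, -0.0318]  P^-=[0.3654 0.0592; 0.0592 0.5664]  S=[0.5194 0.0193; 0.0193 1.1765]  K=[0.6876 0.0608; -0.0350 0.4855]  nu=[-0.3070, 0.6727]  x^+=[-1.3270, 0.3056]  P^+=[0.1139 0.0306; 0.0306 0.2891]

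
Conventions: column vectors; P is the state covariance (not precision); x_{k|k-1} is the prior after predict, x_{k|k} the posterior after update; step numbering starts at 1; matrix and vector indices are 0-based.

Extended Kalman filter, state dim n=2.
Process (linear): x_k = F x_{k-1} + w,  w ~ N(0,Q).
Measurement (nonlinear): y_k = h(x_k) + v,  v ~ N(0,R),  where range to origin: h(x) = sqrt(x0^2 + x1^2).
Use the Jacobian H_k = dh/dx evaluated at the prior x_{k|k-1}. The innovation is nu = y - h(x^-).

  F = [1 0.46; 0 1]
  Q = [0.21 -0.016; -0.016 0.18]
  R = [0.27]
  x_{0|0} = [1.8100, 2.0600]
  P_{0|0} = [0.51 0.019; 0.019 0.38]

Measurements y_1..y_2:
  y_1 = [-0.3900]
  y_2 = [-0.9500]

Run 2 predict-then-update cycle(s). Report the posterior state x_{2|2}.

step 1: x^-=[2.7576, 2.0600]  P^-=[0.8179 0.1778; 0.1778 0.5600]  H_jac=[0.8011 0.5985]  S=[1.1660]  K=[0.6532; 0.4096]  nu=[-3.8321]  x^+=[0.2544, 0.4904]  P^+=[0.3204 -0.1342; -0.1342 0.3644]
step 2: x^-=[0.4800, 0.4904]  P^-=[0.4840 0.0175; 0.0175 0.5444]  H_jac=[0.6995 0.7146]  S=[0.8023]  K=[0.4376; 0.5001]  nu=[-1.6363]  x^+=[-0.2359, -0.3279]  P^+=[0.3304 -0.1581; -0.1581 0.3437]

x_post = [-0.2359, -0.3279]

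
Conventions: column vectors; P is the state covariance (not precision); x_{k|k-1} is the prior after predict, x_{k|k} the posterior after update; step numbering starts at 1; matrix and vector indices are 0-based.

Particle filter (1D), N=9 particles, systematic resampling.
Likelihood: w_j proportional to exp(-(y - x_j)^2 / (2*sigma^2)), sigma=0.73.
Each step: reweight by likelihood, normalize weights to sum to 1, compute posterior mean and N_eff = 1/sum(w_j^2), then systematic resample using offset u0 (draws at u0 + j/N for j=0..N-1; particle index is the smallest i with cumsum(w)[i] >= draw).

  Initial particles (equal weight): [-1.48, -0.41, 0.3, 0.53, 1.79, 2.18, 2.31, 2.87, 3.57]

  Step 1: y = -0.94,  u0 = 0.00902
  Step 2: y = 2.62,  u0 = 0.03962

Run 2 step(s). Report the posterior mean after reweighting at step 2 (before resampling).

post_mean = 0.2276

step 1: w=[0.4008, 0.4048, 0.1245, 0.0694, 0.0005, 0.0001, 0.0000, 0.0000, 0.0000]  mean=-0.6839  Neff=2.9003  idx=[0, 0, 0, 0, 1, 1, 1, 1, 2]
step 2: w=[0.0000, 0.0000, 0.0000, 0.0000, 0.0254, 0.0254, 0.0254, 0.0254, 0.8982]  mean=0.2276  Neff=1.2357  idx=[5, 8, 8, 8, 8, 8, 8, 8, 8]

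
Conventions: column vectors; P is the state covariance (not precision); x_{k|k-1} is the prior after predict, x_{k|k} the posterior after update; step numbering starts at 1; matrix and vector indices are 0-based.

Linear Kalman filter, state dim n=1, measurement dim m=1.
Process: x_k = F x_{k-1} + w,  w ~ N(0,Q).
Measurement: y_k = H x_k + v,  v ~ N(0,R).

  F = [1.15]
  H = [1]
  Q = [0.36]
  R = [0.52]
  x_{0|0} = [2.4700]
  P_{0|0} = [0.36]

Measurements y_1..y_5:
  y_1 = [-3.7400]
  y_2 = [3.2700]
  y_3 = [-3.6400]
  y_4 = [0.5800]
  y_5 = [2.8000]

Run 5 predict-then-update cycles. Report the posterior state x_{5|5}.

x_post = [1.5051]

step 1: x^-=[2.8405]  P^-=[0.8361]  S=[1.3561]  K=[0.6165]  nu=[-6.5805]  x^+=[-1.2167]  P^+=[0.3206]
step 2: x^-=[-1.3992]  P^-=[0.7840]  S=[1.3040]  K=[0.6012]  nu=[4.6692]  x^+=[1.4081]  P^+=[0.3126]
step 3: x^-=[1.6193]  P^-=[0.7735]  S=[1.2935]  K=[0.5980]  nu=[-5.2593]  x^+=[-1.5257]  P^+=[0.3109]
step 4: x^-=[-1.7545]  P^-=[0.7712]  S=[1.2912]  K=[0.5973]  nu=[2.3345]  x^+=[-0.3601]  P^+=[0.3106]
step 5: x^-=[-0.4142]  P^-=[0.7708]  S=[1.2908]  K=[0.5971]  nu=[3.2142]  x^+=[1.5051]  P^+=[0.3105]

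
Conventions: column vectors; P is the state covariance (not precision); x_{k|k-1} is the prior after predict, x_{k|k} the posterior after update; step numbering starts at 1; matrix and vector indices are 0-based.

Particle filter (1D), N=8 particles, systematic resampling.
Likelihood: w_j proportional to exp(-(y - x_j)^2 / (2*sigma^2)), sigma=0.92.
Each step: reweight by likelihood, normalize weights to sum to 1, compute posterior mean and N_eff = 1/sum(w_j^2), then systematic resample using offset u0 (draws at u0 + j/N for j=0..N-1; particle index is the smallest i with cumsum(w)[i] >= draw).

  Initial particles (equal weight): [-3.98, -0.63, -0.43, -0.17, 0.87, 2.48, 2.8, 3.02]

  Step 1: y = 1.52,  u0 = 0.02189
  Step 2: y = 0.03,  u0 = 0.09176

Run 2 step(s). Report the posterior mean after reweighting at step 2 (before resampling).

post_mean = 0.2172

step 1: w=[0.0000, 0.0276, 0.0448, 0.0784, 0.3302, 0.2458, 0.1610, 0.1122]  mean=1.6364  Neff=4.6113  idx=[1, 3, 4, 4, 5, 5, 6, 7]
step 2: w=[0.2461, 0.3109, 0.2098, 0.2098, 0.0092, 0.0092, 0.0034, 0.0016]  mean=0.2172  Neff=4.0744  idx=[0, 0, 1, 1, 2, 2, 3, 3]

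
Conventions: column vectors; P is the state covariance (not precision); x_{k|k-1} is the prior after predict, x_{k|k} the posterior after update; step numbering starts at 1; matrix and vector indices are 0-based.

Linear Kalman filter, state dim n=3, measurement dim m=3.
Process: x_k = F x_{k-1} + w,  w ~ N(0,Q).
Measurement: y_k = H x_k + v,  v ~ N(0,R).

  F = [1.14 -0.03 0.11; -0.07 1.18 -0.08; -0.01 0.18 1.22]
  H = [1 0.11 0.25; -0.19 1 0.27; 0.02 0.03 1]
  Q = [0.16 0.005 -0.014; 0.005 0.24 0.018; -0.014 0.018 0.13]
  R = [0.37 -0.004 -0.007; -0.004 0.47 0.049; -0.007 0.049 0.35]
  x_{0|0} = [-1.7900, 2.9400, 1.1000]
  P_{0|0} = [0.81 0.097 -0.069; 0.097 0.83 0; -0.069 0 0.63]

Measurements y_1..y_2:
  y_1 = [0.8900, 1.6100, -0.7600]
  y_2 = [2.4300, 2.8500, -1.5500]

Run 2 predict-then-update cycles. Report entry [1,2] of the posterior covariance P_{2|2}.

P_post[1,2] = -0.0242

step 1: x^-=[-2.0078, 3.5065, 1.8891]  P^-=[1.1971 0.0429 -0.0191; 0.0429 1.3869 0.1368; -0.0191 0.1368 1.0960]  S=[1.6598 0.0712 0.2938; 0.0712 2.0395 0.5241; 0.2938 0.5241 1.4552]  K=[0.7452 -0.0897 -0.1139; 0.1368 0.7326 -0.1682; 0.0304 0.0224 0.7415]  nu=[2.0398, -2.7880, -2.7141]  x^+=[0.0716, 2.1996, -0.1237]  P^+=[0.2887 0.0192 -0.0558; 0.0192 0.3486 -0.0348; -0.0558 -0.0348 0.2626]
step 2: x^-=[0.0021, 2.6004, 0.2442]  P^-=[0.5236 -0.0059 -0.0570; -0.0059 0.7312 0.0213; -0.0570 0.0213 0.5182]  S=[0.9062 -0.0006 0.0804; -0.0006 1.2775 0.2408; 0.0804 0.2408 0.8680]  K=[0.5689 -0.0783 -0.0848; 0.0997 0.6016 -0.1264; 0.0305 0.0241 0.5869]  nu=[2.0808, 0.1840, -1.8723]  x^+=[1.3301, 3.1554, -0.7865]  P^+=[0.2208 0.0101 -0.0422; 0.0101 0.2846 -0.0242; -0.0422 -0.0242 0.2079]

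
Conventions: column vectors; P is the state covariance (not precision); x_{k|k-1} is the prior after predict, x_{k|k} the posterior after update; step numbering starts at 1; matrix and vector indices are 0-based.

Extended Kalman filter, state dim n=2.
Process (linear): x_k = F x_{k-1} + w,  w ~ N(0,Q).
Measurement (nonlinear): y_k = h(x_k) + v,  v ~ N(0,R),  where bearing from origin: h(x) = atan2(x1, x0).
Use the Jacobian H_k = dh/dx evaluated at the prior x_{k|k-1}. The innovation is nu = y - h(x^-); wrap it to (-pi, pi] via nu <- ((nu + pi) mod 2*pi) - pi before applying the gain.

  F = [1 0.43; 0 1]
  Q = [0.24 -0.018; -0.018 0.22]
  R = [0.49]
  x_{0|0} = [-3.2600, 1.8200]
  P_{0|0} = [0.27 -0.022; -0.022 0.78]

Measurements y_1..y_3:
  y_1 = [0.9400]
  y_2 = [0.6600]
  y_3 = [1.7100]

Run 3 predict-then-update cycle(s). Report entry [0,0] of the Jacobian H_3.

step 1: x^-=[-2.4774, 1.8200]  P^-=[0.6353 0.2954; 0.2954 1.0000]  H_jac=[-0.1926 -0.2622]  S=[0.6121]  K=[-0.3264; -0.5212]  nu=[-1.5680]  x^+=[-1.9656, 2.6373]  P^+=[0.5701 0.1913; 0.1913 0.8337]
step 2: x^-=[-0.8316, 2.6373]  P^-=[1.1287 0.5318; 0.5318 1.0537]  H_jac=[-0.3449 -0.1087]  S=[0.6766]  K=[-0.6608; -0.4404]  nu=[-1.2162]  x^+=[-0.0279, 3.1729]  P^+=[0.8333 0.3348; 0.3348 0.9225]
step 3: x^-=[1.3365, 3.1729]  P^-=[1.5318 0.7135; 0.7135 1.1425]  H_jac=[-0.2677 0.1127]  S=[0.5712]  K=[-0.5770; -0.1088]  nu=[0.5379]  x^+=[1.0262, 3.1144]  P^+=[1.3416 0.6776; 0.6776 1.1357]

H_jac[0,0] = -0.2677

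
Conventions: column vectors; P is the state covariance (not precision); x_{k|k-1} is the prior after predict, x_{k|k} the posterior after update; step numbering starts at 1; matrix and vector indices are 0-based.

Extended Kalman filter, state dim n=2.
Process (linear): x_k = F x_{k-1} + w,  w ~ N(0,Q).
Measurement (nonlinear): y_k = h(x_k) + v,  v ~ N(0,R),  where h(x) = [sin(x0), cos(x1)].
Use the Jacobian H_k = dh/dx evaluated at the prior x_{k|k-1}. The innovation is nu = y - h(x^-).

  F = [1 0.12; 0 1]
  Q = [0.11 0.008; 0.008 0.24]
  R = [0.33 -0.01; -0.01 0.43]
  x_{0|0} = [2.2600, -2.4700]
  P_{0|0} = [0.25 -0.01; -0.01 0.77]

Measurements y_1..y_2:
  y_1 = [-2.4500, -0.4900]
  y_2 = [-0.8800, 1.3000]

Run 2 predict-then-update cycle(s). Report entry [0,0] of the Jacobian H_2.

step 1: x^-=[1.9636, -2.4700]  P^-=[0.3687 0.0904; 0.0904 1.0100]  H_jac=[-0.3828 0.0000; 0.0000 0.6222]  S=[0.3840 -0.0315; -0.0315 0.8210]  K=[-0.3630 0.0546; -0.0273 0.7644]  nu=[-3.3738, 0.2928]  x^+=[3.2043, -2.1539]  P^+=[0.3144 0.0435; 0.0435 0.5287]
step 2: x^-=[2.9459, -2.1539]  P^-=[0.4425 0.1150; 0.1150 0.7687]  H_jac=[-0.9809 0.0000; 0.0000 0.8348]  S=[0.7557 -0.1042; -0.1042 0.9656]  K=[-0.5691 0.0380; -0.0585 0.6582]  nu=[-1.0745, 1.8506]  x^+=[3.6277, -0.8730]  P^+=[0.1918 0.0264; 0.0264 0.3397]

H_jac[0,0] = -0.9809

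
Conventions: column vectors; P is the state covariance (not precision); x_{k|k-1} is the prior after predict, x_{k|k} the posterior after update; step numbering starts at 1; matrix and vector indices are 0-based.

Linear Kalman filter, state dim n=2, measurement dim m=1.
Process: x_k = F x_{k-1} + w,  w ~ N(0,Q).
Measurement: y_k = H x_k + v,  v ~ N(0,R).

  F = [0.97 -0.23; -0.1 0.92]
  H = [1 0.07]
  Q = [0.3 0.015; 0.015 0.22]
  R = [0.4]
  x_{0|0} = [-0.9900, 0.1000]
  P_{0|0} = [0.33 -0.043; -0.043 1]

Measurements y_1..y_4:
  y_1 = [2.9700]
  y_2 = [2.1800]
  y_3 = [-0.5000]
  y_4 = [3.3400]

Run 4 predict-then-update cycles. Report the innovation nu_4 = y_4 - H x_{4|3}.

step 1: x^-=[-0.9833, 0.1910]  P^-=[0.6826 -0.2680; -0.2680 1.0776]  S=[1.0503]  K=[0.6320; -0.1833]  nu=[3.9399]  x^+=[1.5068, -0.5312]  P^+=[0.2630 -0.1463; -0.1463 1.0423]
step 2: x^-=[1.5837, -0.6394]  P^-=[0.6679 -0.3650; -0.3650 1.1318]  S=[1.0224]  K=[0.6283; -0.2795]  nu=[0.6410]  x^+=[1.9865, -0.8186]  P^+=[0.2643 -0.1854; -0.1854 1.0519]
step 3: x^-=[2.1152, -0.9517]  P^-=[0.6871 -0.4030; -0.4030 1.1471]  S=[1.0363]  K=[0.6358; -0.3114]  nu=[-2.5486]  x^+=[0.4948, -0.1582]  P^+=[0.2682 -0.1978; -0.1978 1.0466]
step 4: x^-=[0.5163, -0.1950]  P^-=[0.6959 -0.4136; -0.4136 1.1449]  S=[1.0437]  K=[0.6391; -0.3195]  nu=[2.8373]  x^+=[2.3297, -1.1014]  P^+=[0.2697 -0.2005; -0.2005 1.0384]

innov = [2.8373]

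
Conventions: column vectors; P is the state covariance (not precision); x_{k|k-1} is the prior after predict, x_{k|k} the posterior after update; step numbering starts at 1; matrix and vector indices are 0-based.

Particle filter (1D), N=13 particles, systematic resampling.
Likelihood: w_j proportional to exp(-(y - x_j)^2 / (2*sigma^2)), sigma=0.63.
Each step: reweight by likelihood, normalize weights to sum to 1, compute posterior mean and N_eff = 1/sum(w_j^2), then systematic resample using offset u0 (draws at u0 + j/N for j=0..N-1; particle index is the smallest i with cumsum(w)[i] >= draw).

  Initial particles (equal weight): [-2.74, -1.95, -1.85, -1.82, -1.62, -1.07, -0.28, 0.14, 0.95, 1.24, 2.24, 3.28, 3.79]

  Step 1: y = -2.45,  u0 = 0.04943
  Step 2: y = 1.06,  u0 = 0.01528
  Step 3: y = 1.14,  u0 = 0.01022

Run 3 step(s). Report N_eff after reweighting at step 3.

step 1: w=[0.2657, 0.2156, 0.1877, 0.1792, 0.1240, 0.0268, 0.0008, 0.0001, 0.0000, 0.0000, 0.0000, 0.0000, 0.0000]  mean=-2.0519  Neff=4.9858  idx=[0, 0, 0, 1, 1, 1, 2, 2, 2, 3, 3, 4, 5]
step 2: w=[0.0000, 0.0000, 0.0000, 0.0031, 0.0031, 0.0031, 0.0065, 0.0065, 0.0065, 0.0081, 0.0081, 0.0329, 0.9220]  mean=-1.1237  Neff=1.1744  idx=[6, 12, 12, 12, 12, 12, 12, 12, 12, 12, 12, 12, 12]
step 3: w=[0.0005, 0.0833, 0.0833, 0.0833, 0.0833, 0.0833, 0.0833, 0.0833, 0.0833, 0.0833, 0.0833, 0.0833, 0.0833]  mean=-1.0704  Neff=12.0120  idx=[1, 2, 2, 3, 4, 5, 6, 7, 8, 9, 10, 11, 12]

N_eff = 12.0120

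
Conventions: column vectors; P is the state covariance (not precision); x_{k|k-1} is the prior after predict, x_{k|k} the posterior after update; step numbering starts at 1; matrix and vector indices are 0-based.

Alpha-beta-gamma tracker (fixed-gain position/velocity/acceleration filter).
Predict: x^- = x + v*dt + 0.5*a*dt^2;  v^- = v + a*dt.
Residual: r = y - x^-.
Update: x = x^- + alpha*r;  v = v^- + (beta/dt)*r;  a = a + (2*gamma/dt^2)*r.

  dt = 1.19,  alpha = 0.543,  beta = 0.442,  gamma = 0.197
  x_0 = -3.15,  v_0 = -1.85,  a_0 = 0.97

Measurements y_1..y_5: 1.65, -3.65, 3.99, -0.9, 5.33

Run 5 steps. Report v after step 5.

v_post = 0.1377

step 1: x_pred=-4.6647  r=6.3147  x^+=-1.2358  v^+=1.6498  a^+=2.7269
step 2: x_pred=2.6582  r=-6.3082  x^+=-0.7672  v^+=2.5518  a^+=0.9718
step 3: x_pred=2.9575  r=1.0325  x^+=3.5182  v^+=4.0917  a^+=1.2591
step 4: x_pred=9.2788  r=-10.1788  x^+=3.7517  v^+=1.8093  a^+=-1.5730
step 5: x_pred=4.7910  r=0.5390  x^+=5.0837  v^+=0.1377  a^+=-1.4230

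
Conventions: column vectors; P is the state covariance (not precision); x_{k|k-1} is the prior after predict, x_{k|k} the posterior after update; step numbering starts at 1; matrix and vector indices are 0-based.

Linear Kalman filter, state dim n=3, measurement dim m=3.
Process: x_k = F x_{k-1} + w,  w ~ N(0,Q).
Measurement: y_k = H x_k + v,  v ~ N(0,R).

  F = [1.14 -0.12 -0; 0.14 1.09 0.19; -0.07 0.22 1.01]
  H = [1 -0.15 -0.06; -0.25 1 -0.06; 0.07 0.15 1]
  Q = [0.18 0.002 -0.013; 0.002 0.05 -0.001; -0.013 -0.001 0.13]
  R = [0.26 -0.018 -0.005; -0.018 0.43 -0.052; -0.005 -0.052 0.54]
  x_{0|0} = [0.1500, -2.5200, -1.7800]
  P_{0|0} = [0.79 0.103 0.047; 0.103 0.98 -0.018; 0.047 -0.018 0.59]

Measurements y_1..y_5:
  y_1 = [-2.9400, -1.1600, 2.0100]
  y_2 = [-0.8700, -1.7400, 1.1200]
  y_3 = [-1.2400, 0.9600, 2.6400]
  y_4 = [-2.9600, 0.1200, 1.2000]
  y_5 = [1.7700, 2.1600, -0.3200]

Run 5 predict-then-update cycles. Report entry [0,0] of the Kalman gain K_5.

K[0,0] = 0.5925

step 1: x^-=[0.4734, -3.0640, -2.3627]  P^-=[1.1926 0.1367 -0.0189; 0.1367 1.2776 0.3202; -0.0189 0.3202 0.7653]  S=[1.4511 -0.3786 -0.0469; -0.3786 1.6775 0.3995; -0.0469 0.3995 1.4362]  K=[0.8305 0.0764 0.0651; 0.1428 0.7223 0.1668; -0.0542 0.0213 0.5577]  nu=[-4.0148, 1.8806, 4.7992]  x^+=[-2.4050, -1.4782, 0.5716]  P^+=[0.2249 0.0708 0.0007; 0.0708 0.3170 -0.0007; 0.0007 -0.0007 0.3004]
step 2: x^-=[-2.5643, -1.8394, 0.4204]  P^-=[0.4575 0.0834 -0.0201; 0.0834 0.4632 0.1265; -0.0201 0.1265 0.4503]  S=[0.7092 -0.1193 -0.0390; -0.1193 0.8660 0.1157; -0.0390 0.1157 1.0399]  K=[0.6395 0.0481 0.0421; 0.1003 0.4968 0.1426; -0.0600 0.0535 0.4417]  nu=[1.4436, -0.5165, 1.1550]  x^+=[-1.6173, -1.7865, 0.8164]  P^+=[0.1725 0.0500 -0.0025; 0.0500 0.2178 0.0145; -0.0025 0.0145 0.2341]
step 3: x^-=[-1.6293, -2.0186, 0.5448]  P^-=[0.3937 0.0614 -0.0243; 0.0614 0.3417 0.1084; -0.0243 0.1084 0.3854]  S=[0.6492 -0.1070 -0.0411; -0.1070 0.7533 0.0849; -0.0411 0.0849 0.9655]  K=[0.6024 0.0344 0.0356; 0.0837 0.4211 0.1364; -0.0613 0.0669 0.4058]  nu=[0.1192, 2.6040, 2.5121]  x^+=[-1.3787, -0.5694, 1.7310]  P^+=[0.1620 0.0424 -0.0033; 0.0424 0.1843 0.0207; -0.0033 0.0207 0.2131]
step 4: x^-=[-1.5034, -0.4847, 1.7195]  P^-=[0.3816 0.0545 -0.0261; 0.0545 0.3012 0.1038; -0.0261 0.1038 0.3655]  S=[0.6383 -0.1048 -0.0419; -0.1048 0.7159 0.0759; -0.0419 0.0759 0.9427]  K=[0.5943 0.0286 0.0334; 0.0777 0.3902 0.1342; -0.0619 0.0727 0.3936]  nu=[-1.4262, 0.3321, -0.3416]  x^+=[-2.3529, -0.5119, 1.6975]  P^+=[0.1596 0.0395 -0.0035; 0.0395 0.1707 0.0234; -0.0035 0.0234 0.2058]
step 5: x^-=[-2.6209, -0.5648, 1.7665]  P^-=[0.3790 0.0523 -0.0269; 0.0523 0.2849 0.1024; -0.0269 0.1024 0.3587]  S=[0.6361 -0.1040 -0.0421; -0.1040 0.7007 0.0725; -0.0421 0.0725 0.9350]  K=[0.5925 0.0262 0.0327; 0.0758 0.3767 0.1333; -0.0621 0.0754 0.3894]  nu=[4.4121, 2.1756, -1.8183]  x^+=[-0.0091, 0.3465, 0.9487]  P^+=[0.1590 0.0384 -0.0036; 0.0384 0.1648 0.0246; -0.0036 0.0246 0.2032]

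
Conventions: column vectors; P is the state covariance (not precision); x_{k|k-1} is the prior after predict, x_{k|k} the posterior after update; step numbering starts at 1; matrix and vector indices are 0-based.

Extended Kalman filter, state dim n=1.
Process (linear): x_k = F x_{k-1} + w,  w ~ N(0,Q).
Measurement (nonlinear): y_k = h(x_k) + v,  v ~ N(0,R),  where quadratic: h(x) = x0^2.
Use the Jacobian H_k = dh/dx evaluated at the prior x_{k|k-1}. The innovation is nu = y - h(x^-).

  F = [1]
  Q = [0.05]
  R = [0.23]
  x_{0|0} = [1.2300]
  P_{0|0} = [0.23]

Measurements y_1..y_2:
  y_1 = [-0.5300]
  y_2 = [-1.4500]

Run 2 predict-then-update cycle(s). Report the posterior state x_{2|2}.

step 1: x^-=[1.2300]  P^-=[0.2800]  H_jac=[2.4600]  S=[1.9244]  K=[0.3579]  nu=[-2.0429]  x^+=[0.4988]  P^+=[0.0335]
step 2: x^-=[0.4988]  P^-=[0.0835]  H_jac=[0.9976]  S=[0.3131]  K=[0.2660]  nu=[-1.6988]  x^+=[0.0470]  P^+=[0.0613]

x_post = [0.0470]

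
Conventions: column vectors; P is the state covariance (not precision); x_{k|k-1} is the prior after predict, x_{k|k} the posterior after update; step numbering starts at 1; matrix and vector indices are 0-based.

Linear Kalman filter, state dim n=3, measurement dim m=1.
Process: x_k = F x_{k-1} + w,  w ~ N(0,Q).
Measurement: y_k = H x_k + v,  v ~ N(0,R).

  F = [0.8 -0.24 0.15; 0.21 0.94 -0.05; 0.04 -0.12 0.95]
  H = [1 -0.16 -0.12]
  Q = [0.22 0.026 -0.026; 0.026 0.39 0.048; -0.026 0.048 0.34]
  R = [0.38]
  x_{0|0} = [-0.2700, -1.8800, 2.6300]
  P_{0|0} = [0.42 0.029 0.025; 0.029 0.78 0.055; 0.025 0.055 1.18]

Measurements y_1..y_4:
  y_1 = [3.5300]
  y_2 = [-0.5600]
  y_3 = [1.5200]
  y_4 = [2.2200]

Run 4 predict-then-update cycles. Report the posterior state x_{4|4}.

x_post = [2.1692, -0.8655, 2.7282]

step 1: x^-=[0.6297, -1.9554, 2.7133]  P^-=[0.5512 -0.0597 0.1806; -0.0597 1.1064 -0.0378; 0.1806 -0.0378 1.4059]  S=[0.9541]  K=[0.5650; -0.2434; 0.0188]  nu=[2.9130]  x^+=[2.2756, -2.6644, 2.7681]  P^+=[0.2466 0.0715 0.1705; 0.0715 1.0499 -0.0334; 0.1705 -0.0334 1.4056]
step 2: x^-=[2.8752, -2.1651, 3.0404]  P^-=[0.4858 -0.1364 0.3437; -0.1364 1.3599 -0.1306; 0.3437 -0.1306 1.6440]  S=[0.8804]  K=[0.5297; -0.3842; 0.1900]  nu=[-3.4167]  x^+=[1.0653, -0.8523, 2.3912]  P^+=[0.2387 0.0428 0.2551; 0.0428 1.2299 -0.0663; 0.2551 -0.0663 1.6122]
step 3: x^-=[1.4154, -0.6970, 2.4165]  P^-=[0.5295 -0.2057 0.4540; -0.2057 1.5091 -0.1740; 0.4540 -0.1740 1.8472]  S=[0.9249]  K=[0.5491; -0.4609; 0.2813]  nu=[0.2830]  x^+=[1.5709, -0.8274, 2.4961]  P^+=[0.2505 0.0284 0.3111; 0.0284 1.3126 -0.0541; 0.3111 -0.0541 1.7740]
step 4: x^-=[1.8297, -0.5727, 2.5334]  P^-=[0.5635 -0.2324 0.5212; -0.2324 1.5751 -0.1691; 0.5212 -0.1691 1.9960]  S=[0.9554]  K=[0.5633; -0.4858; 0.3232]  nu=[0.6027]  x^+=[2.1692, -0.8655, 2.7282]  P^+=[0.2604 0.0291 0.3473; 0.0291 1.3496 -0.0191; 0.3473 -0.0191 1.8963]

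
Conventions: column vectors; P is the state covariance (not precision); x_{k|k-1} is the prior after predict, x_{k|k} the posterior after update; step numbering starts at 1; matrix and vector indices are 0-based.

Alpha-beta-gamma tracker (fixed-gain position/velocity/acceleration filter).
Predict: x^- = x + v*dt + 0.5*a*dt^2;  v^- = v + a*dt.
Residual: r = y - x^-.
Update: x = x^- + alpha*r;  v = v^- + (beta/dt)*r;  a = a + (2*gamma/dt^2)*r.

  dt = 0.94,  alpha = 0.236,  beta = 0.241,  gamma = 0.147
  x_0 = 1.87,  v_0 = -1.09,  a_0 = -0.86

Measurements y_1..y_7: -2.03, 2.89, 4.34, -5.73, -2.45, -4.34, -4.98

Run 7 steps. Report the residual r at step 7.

step 1: x_pred=0.4655  r=-2.4955  x^+=-0.1235  v^+=-2.5382  a^+=-1.6903
step 2: x_pred=-3.2562  r=6.1462  x^+=-1.8057  v^+=-2.5513  a^+=0.3547
step 3: x_pred=-4.0472  r=8.3872  x^+=-2.0678  v^+=-0.0676  a^+=3.1454
step 4: x_pred=-0.7417  r=-4.9883  x^+=-1.9189  v^+=1.6102  a^+=1.4856
step 5: x_pred=0.2510  r=-2.7010  x^+=-0.3865  v^+=2.3142  a^+=0.5869
step 6: x_pred=2.0481  r=-6.3881  x^+=0.5405  v^+=1.2281  a^+=-1.5386
step 7: x_pred=1.0152  r=-5.9952  x^+=-0.3997  v^+=-1.7553  a^+=-3.5334

resid = -5.9952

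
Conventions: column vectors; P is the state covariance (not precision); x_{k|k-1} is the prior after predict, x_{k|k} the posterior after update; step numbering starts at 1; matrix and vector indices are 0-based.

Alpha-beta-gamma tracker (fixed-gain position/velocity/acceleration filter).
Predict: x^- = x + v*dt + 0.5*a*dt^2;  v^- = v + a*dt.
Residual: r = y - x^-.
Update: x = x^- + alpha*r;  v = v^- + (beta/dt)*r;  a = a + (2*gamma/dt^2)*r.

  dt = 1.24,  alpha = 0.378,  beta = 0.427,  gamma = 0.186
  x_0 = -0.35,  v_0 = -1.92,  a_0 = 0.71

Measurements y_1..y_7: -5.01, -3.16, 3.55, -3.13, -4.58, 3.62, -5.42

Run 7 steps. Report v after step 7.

v_post = -4.7611

step 1: x_pred=-2.1850  r=-2.8250  x^+=-3.2528  v^+=-2.0124  a^+=0.0265
step 2: x_pred=-5.7278  r=2.5678  x^+=-4.7572  v^+=-1.0953  a^+=0.6478
step 3: x_pred=-5.6173  r=9.1673  x^+=-2.1521  v^+=2.8648  a^+=2.8657
step 4: x_pred=3.6034  r=-6.7334  x^+=1.0581  v^+=4.0995  a^+=1.2366
step 5: x_pred=7.0923  r=-11.6723  x^+=2.6802  v^+=1.6136  a^+=-1.5873
step 6: x_pred=3.4607  r=0.1593  x^+=3.5209  v^+=-0.2998  a^+=-1.5488
step 7: x_pred=1.9584  r=-7.3784  x^+=-0.8306  v^+=-4.7611  a^+=-3.3339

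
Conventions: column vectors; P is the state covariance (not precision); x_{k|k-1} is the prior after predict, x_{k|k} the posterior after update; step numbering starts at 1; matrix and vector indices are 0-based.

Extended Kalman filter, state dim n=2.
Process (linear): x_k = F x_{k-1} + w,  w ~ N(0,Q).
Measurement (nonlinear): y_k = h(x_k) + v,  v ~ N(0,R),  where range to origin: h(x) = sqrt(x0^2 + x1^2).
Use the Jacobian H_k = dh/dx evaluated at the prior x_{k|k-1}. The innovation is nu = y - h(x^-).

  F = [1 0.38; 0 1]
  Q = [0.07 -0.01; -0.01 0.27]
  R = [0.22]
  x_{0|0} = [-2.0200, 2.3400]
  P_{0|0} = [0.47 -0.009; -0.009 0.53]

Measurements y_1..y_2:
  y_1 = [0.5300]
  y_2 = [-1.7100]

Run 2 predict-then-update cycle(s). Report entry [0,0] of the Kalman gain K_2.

step 1: x^-=[-1.1308, 2.3400]  P^-=[0.6097 0.1824; 0.1824 0.8000]  H_jac=[-0.4351 0.9004]  S=[0.8411]  K=[-0.1201; 0.7621]  nu=[-2.0689]  x^+=[-0.8822, 0.7634]  P^+=[0.5976 0.2594; 0.2594 0.3116]
step 2: x^-=[-0.5921, 0.7634]  P^-=[0.9097 0.3678; 0.3678 0.5816]  H_jac=[-0.6129 0.7901]  S=[0.5686]  K=[-0.4695; 0.4117]  nu=[-2.6761]  x^+=[0.6643, -0.3384]  P^+=[0.7844 0.4777; 0.4777 0.4852]

K[0,0] = -0.4695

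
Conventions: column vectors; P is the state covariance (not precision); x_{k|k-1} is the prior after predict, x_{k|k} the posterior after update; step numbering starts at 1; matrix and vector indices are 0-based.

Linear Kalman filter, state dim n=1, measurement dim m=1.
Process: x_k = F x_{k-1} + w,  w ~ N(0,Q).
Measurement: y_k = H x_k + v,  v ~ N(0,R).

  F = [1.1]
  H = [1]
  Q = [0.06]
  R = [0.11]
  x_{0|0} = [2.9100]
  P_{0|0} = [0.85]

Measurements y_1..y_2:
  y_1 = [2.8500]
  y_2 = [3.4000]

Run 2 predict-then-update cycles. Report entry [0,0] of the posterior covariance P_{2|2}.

P_post[0,0] = 0.0684

step 1: x^-=[3.2010]  P^-=[1.0885]  S=[1.1985]  K=[0.9082]  nu=[-0.3510]  x^+=[2.8822]  P^+=[0.0999]
step 2: x^-=[3.1704]  P^-=[0.1809]  S=[0.2909]  K=[0.6218]  nu=[0.2296]  x^+=[3.3132]  P^+=[0.0684]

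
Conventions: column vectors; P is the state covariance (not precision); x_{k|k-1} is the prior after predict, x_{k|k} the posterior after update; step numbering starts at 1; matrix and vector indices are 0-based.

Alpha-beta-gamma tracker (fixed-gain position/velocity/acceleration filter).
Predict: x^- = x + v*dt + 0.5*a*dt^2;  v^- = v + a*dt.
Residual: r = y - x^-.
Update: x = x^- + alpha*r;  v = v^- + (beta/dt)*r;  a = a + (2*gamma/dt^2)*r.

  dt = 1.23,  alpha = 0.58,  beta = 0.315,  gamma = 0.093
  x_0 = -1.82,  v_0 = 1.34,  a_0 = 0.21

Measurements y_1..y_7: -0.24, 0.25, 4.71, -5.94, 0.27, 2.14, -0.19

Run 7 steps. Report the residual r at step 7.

resid = 1.7916

step 1: x_pred=-0.0129  r=-0.2271  x^+=-0.1446  v^+=1.5402  a^+=0.1821
step 2: x_pred=1.8875  r=-1.6375  x^+=0.9377  v^+=1.3448  a^+=-0.0192
step 3: x_pred=2.5773  r=2.1327  x^+=3.8142  v^+=1.8673  a^+=0.2430
step 4: x_pred=6.2948  r=-12.2348  x^+=-0.8014  v^+=-0.9672  a^+=-1.2612
step 5: x_pred=-2.9450  r=3.2150  x^+=-1.0803  v^+=-1.6951  a^+=-0.8659
step 6: x_pred=-3.8203  r=5.9603  x^+=-0.3633  v^+=-1.2338  a^+=-0.1332
step 7: x_pred=-1.9816  r=1.7916  x^+=-0.9425  v^+=-0.9387  a^+=0.0871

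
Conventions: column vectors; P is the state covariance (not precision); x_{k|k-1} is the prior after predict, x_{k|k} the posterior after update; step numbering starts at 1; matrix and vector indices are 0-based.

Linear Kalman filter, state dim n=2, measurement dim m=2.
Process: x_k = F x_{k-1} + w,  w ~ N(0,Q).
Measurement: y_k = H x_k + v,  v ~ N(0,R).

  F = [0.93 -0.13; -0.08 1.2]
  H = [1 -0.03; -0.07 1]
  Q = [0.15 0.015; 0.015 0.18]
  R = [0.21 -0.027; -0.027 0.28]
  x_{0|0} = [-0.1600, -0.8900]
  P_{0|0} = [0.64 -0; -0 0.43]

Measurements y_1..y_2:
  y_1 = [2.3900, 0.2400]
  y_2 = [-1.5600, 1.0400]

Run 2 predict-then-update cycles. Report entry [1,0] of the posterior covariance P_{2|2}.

step 1: x^-=[-0.0331, -1.0552]  P^-=[0.7108 -0.0997; -0.0997 0.8033]  S=[0.9275 -0.2008; -0.2008 1.1007]  K=[0.7706 0.0048; 0.0269 0.7410]  nu=[2.3914, 1.2929]  x^+=[1.8160, -0.0327]  P^+=[0.1615 -0.0082; -0.0082 0.2062]
step 2: x^-=[1.6931, -0.1846]  P^-=[0.2951 -0.0384; -0.0384 0.4795]  S=[0.5078 -0.1005; -0.1005 0.7663]  K=[0.5833 -0.0005; 0.0212 0.6320]  nu=[-3.2586, 1.3431]  x^+=[-0.2083, 0.5953]  P^+=[0.1223 -0.0073; -0.0073 0.1759]

P_post[1,0] = -0.0073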